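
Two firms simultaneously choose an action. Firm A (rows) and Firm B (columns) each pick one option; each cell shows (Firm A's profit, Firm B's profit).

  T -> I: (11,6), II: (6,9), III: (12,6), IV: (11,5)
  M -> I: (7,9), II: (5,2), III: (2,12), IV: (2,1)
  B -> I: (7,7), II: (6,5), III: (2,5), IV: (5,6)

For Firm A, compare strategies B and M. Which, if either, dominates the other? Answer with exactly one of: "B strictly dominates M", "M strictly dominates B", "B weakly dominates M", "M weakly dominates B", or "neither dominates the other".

Compare B to M across each opponent action: I: 7=7, II: 6>5, III: 2=2, IV: 5>2.
B is at least as good everywhere and strictly better somewhere (tied only at I, III), so B weakly but not strictly dominates M.

B weakly dominates M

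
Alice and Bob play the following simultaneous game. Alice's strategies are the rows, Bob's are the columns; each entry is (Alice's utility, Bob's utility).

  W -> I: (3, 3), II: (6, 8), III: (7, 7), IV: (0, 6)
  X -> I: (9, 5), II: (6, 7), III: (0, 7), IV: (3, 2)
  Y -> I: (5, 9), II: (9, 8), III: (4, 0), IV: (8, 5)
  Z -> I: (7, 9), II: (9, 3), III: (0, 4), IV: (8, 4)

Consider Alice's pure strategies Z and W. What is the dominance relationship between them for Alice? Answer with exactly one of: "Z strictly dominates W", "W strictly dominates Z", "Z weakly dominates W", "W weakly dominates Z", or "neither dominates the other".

Compare Z to W across every action of Bob: I: 7>3, II: 9>6, III: 0<7, IV: 8>0.
Z does better at I, II, IV but worse at III; neither strategy dominates the other.

neither dominates the other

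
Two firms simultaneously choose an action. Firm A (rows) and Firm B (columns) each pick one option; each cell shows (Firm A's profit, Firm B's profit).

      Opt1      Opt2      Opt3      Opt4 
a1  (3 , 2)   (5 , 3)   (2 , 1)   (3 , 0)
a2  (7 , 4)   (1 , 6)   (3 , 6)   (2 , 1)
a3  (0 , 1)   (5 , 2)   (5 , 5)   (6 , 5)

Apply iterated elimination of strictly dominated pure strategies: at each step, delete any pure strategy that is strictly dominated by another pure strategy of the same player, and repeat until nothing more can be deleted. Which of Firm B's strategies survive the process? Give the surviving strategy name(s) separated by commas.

Opt2, Opt3, Opt4

Column Opt1 is eliminated: Opt2 beats it against every remaining row (a1: 3>2, a2: 6>4, a3: 2>1).
Row a2 is eliminated: a3 beats it against every remaining column (Opt2: 5>1, Opt3: 5>3, Opt4: 6>2).
Among the remaining strategies, none is strictly dominated by another pure strategy of the same player, so the elimination stops.
Surviving strategies — Firm A: {a1, a3}; Firm B: {Opt2, Opt3, Opt4}.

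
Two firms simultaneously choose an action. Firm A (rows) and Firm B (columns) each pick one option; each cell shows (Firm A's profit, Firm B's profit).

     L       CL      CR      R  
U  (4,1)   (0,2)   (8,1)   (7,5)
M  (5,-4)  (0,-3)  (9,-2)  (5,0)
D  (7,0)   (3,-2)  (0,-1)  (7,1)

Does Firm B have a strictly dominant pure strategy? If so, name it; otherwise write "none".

R vs L: U: 5>1, M: 0>-4, D: 1>0.
R vs CL: U: 5>2, M: 0>-3, D: 1>-2.
R vs CR: U: 5>1, M: 0>-2, D: 1>-1.
R strictly beats every other strategy against every opponent action, so it is strictly dominant.

R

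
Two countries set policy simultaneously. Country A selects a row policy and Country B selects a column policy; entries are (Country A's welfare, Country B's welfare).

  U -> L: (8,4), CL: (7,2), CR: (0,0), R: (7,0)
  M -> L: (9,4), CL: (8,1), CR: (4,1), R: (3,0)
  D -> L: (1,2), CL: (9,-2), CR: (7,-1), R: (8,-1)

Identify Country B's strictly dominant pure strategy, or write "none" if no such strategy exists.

L

L vs CL: U: 4>2, M: 4>1, D: 2>-2.
L vs CR: U: 4>0, M: 4>1, D: 2>-1.
L vs R: U: 4>0, M: 4>0, D: 2>-1.
L strictly beats every other strategy against every opponent action, so it is strictly dominant.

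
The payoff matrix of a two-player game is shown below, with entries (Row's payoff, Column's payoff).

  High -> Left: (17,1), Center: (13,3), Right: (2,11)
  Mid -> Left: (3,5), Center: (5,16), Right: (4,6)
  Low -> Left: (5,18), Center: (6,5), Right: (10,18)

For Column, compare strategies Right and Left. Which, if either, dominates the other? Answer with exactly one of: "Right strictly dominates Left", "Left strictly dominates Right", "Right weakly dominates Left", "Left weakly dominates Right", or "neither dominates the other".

Right's payoffs vs Left's, by Row's action — High: 11>1, Mid: 6>5, Low: 18=18.
Right is at least as good everywhere and strictly better somewhere (tied only at Low), so Right weakly but not strictly dominates Left.

Right weakly dominates Left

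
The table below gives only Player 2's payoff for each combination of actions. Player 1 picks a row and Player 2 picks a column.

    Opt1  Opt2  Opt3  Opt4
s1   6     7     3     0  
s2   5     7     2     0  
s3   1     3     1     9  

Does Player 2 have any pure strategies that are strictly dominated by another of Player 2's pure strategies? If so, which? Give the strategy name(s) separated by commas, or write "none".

Opt1: dominated, since Opt2 does at least as well everywhere (s1: 7>6, s2: 7>5, s3: 3>1).
Nothing dominates Opt2: Opt1 at s1 (7>6); Opt3 at s1 (7>3); Opt4 at s1 (7>0).
Opt3 is strictly dominated by Opt2 (s1: 7>3, s2: 7>2, s3: 3>1).
Opt4 is not dominated — it holds its own against Opt1 at s3 (9>1); Opt2 at s3 (9>3); Opt3 at s3 (9>1).

Opt1, Opt3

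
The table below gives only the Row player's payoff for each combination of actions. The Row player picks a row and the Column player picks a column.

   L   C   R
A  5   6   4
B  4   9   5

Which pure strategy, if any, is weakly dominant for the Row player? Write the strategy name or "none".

A fails to dominate B at C (6<9).
B fails to dominate A at L (4<5).
No single strategy dominates all the others.

none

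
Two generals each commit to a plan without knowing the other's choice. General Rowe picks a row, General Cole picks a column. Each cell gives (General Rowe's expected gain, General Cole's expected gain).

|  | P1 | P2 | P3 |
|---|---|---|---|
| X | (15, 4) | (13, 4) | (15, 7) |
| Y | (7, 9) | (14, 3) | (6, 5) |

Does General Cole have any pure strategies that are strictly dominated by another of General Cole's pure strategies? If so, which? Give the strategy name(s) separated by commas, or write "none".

P1 is not dominated — it holds its own against P2 at X (4=4); P3 at Y (9>5).
P2: dominated, since P3 does at least as well everywhere (X: 7>4, Y: 5>3).
P3: no other strategy beats it everywhere (P1 at X (7>4); P2 at X (7>4)).

P2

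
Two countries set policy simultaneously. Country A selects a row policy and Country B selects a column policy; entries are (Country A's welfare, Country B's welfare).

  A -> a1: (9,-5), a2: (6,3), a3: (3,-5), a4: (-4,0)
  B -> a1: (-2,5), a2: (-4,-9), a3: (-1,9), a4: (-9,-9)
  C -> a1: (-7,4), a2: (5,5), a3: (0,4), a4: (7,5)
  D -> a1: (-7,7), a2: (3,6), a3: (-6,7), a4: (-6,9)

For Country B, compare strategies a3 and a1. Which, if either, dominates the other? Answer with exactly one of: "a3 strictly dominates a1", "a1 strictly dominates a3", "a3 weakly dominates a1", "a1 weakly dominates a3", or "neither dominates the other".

Compare a3 to a1 across each choice by Country A: A: -5=-5, B: 9>5, C: 4=4, D: 7=7.
a3 is at least as good everywhere and strictly better somewhere (tied only at A, C, D), so a3 weakly but not strictly dominates a1.

a3 weakly dominates a1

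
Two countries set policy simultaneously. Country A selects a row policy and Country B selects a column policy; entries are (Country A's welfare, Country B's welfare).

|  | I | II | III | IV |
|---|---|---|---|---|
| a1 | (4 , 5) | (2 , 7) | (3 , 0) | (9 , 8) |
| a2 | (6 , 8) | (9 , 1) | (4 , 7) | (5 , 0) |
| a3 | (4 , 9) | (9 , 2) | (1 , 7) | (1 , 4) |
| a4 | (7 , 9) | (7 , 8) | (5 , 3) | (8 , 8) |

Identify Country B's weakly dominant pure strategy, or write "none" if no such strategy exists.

none

I fails to dominate II at a1 (5<7).
II fails to dominate I at a2 (1<8).
III fails to dominate I at a1 (0<5).
IV fails to dominate I at a2 (0<8).
No single strategy dominates all the others.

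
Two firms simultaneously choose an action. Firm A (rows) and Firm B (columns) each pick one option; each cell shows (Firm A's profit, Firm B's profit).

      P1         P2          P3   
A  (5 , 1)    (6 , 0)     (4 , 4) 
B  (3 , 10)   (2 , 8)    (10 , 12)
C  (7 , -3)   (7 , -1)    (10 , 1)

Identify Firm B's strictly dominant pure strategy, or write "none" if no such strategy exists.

P3 vs P1: A: 4>1, B: 12>10, C: 1>-3.
P3 vs P2: A: 4>0, B: 12>8, C: 1>-1.
P3 strictly beats every other strategy against every opponent action, so it is strictly dominant.

P3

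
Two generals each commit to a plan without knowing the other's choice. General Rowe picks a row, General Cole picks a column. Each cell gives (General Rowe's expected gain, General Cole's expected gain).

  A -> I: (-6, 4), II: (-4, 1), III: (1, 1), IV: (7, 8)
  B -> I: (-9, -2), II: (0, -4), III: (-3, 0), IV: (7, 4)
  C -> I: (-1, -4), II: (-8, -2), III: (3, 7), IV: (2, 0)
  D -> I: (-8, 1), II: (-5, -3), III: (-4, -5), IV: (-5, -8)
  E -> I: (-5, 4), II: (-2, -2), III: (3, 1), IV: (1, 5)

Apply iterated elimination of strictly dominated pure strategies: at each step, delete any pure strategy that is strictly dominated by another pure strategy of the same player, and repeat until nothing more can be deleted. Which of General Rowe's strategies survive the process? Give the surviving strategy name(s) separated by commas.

A, B, C, E

For General Rowe, A strictly dominates D on the remaining columns (I: -6>-8, II: -4>-5, III: 1>-4, IV: 7>-5); eliminate D.
General Cole's strategy I is strictly dominated by IV (A: 8>4, B: 4>-2, C: 0>-4, E: 5>4) and is removed.
Column II is eliminated: IV beats it against every remaining row (A: 8>1, B: 4>-4, C: 0>-2, E: 5>-2).
Among the remaining strategies, none is strictly dominated by another pure strategy of the same player, so the elimination stops.
Surviving strategies — General Rowe: {A, B, C, E}; General Cole: {III, IV}.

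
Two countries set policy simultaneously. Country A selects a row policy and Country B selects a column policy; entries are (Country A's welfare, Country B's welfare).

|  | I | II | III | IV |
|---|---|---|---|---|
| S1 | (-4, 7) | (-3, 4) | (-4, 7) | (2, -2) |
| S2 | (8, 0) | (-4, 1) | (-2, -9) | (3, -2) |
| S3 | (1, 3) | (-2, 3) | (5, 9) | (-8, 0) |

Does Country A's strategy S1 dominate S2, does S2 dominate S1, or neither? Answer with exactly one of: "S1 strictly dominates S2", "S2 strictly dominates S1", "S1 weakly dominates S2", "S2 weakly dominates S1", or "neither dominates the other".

Compare S1 to S2 across each choice by Country B: I: -4<8, II: -3>-4, III: -4<-2, IV: 2<3.
S1 does better at II but worse at I, III, IV; neither strategy dominates the other.

neither dominates the other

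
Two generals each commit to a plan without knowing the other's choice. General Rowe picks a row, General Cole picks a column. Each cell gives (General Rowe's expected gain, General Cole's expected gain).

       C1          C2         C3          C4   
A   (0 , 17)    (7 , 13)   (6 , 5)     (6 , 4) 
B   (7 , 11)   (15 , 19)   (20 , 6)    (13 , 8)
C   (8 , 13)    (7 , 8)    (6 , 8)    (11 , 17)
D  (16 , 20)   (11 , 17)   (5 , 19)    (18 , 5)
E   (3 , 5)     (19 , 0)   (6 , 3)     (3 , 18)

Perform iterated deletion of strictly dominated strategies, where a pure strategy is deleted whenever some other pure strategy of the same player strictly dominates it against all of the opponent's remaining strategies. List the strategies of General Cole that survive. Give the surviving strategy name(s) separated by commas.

For General Rowe, B strictly dominates A on the remaining columns (C1: 7>0, C2: 15>7, C3: 20>6, C4: 13>6); eliminate A.
Column C3 is eliminated: C1 beats it against every remaining row (B: 11>6, C: 13>8, D: 20>19, E: 5>3).
Row C is eliminated: D beats it against every remaining column (C1: 16>8, C2: 11>7, C4: 18>11).
Among the remaining strategies, none is strictly dominated by another pure strategy of the same player, so the elimination stops.
Surviving strategies — General Rowe: {B, D, E}; General Cole: {C1, C2, C4}.

C1, C2, C4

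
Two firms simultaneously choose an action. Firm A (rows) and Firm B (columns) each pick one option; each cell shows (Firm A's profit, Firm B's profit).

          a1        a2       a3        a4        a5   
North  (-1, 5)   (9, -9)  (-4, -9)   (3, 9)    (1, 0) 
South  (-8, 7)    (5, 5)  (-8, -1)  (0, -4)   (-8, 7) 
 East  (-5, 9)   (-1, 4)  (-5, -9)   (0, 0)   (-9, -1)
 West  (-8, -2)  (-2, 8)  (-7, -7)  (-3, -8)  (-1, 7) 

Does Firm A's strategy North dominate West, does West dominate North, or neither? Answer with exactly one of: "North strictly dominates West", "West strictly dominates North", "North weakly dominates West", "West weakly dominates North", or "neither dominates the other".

North strictly dominates West

North's payoffs vs West's, by Firm B's action — a1: -1>-8, a2: 9>-2, a3: -4>-7, a4: 3>-3, a5: 1>-1.
Every comparison favours North, so North strictly dominates West.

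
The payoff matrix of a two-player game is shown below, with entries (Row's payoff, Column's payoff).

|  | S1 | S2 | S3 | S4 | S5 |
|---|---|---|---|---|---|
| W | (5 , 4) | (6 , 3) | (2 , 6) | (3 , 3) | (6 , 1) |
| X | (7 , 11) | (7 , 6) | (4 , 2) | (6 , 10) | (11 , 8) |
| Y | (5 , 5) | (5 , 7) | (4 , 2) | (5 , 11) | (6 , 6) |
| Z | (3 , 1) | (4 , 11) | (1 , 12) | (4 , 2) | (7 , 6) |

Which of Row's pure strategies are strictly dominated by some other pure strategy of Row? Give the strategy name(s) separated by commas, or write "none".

W is strictly dominated by X (S1: 7>5, S2: 7>6, S3: 4>2, S4: 6>3, S5: 11>6).
X: no other strategy beats it everywhere (W at S1 (7>5); Y at S1 (7>5); Z at S1 (7>3)).
Nothing dominates Y: W at S1 (5=5); X at S3 (4=4); Z at S1 (5>3).
Z is strictly dominated by X (S1: 7>3, S2: 7>4, S3: 4>1, S4: 6>4, S5: 11>7).

W, Z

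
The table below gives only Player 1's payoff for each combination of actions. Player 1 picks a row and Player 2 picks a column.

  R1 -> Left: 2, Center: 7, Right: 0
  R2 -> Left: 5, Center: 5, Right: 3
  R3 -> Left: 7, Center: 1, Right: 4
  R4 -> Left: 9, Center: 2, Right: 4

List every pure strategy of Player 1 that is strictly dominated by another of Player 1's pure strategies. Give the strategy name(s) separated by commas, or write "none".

none

R1: no other strategy beats it everywhere (R2 at Center (7>5); R3 at Center (7>1); R4 at Center (7>2)).
R2 is not dominated — it holds its own against R1 at Left (5>2); R3 at Center (5>1); R4 at Center (5>2).
Nothing dominates R3: R1 at Left (7>2); R2 at Left (7>5); R4 at Right (4=4).
Nothing dominates R4: R1 at Left (9>2); R2 at Left (9>5); R3 at Left (9>7).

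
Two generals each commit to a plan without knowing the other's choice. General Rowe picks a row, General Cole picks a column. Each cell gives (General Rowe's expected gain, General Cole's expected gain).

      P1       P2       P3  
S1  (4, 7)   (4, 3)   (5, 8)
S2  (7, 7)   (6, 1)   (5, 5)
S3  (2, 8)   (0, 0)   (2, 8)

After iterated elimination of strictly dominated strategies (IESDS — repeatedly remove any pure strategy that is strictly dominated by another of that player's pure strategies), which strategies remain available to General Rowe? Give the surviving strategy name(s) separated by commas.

Row S3 is eliminated: S1 beats it against every remaining column (P1: 4>2, P2: 4>0, P3: 5>2).
General Cole's strategy P2 is strictly dominated by P1 (S1: 7>3, S2: 7>1) and is removed.
Among the remaining strategies, none is strictly dominated by another pure strategy of the same player, so the elimination stops.
Surviving strategies — General Rowe: {S1, S2}; General Cole: {P1, P3}.

S1, S2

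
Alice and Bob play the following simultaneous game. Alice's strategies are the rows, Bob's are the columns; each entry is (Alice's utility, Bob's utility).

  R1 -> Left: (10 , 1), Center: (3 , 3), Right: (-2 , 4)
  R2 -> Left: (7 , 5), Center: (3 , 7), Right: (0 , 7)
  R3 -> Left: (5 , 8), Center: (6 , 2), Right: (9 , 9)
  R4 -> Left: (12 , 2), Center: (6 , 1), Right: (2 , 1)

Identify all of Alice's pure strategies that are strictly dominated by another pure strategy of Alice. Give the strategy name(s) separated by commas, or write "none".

R1, R2

R1: dominated, since R4 does at least as well everywhere (Left: 12>10, Center: 6>3, Right: 2>-2).
R4 strictly dominates R2 — Left: 12>7, Center: 6>3, Right: 2>0.
R3 is not dominated — it holds its own against R1 at Center (6>3); R2 at Center (6>3); R4 at Center (6=6).
Nothing dominates R4: R1 at Left (12>10); R2 at Left (12>7); R3 at Left (12>5).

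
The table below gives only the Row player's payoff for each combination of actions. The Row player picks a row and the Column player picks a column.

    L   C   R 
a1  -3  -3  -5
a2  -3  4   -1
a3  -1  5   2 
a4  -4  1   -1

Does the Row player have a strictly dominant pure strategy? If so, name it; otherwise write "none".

a3

a3 vs a1: L: -1>-3, C: 5>-3, R: 2>-5.
a3 vs a2: L: -1>-3, C: 5>4, R: 2>-1.
a3 vs a4: L: -1>-4, C: 5>1, R: 2>-1.
a3 strictly beats every other strategy against every opponent action, so it is strictly dominant.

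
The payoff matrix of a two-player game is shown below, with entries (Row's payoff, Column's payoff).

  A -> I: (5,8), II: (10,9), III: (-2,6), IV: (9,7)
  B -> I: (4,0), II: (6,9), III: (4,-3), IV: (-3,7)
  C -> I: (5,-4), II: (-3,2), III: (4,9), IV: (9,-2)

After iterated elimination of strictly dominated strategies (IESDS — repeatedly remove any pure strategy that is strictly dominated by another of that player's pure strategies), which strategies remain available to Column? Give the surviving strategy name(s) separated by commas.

Column I is eliminated: II beats it against every remaining row (A: 9>8, B: 9>0, C: 2>-4).
Column IV is eliminated: II beats it against every remaining row (A: 9>7, B: 9>7, C: 2>-2).
Among the remaining strategies, none is strictly dominated by another pure strategy of the same player, so the elimination stops.
Surviving strategies — Row: {A, B, C}; Column: {II, III}.

II, III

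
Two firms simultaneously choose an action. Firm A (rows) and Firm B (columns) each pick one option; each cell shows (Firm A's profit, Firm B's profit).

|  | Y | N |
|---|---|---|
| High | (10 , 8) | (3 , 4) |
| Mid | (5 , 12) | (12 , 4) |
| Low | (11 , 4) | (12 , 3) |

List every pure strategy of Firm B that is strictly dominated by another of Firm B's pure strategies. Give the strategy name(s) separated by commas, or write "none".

N

Y: no other strategy beats it everywhere (N at High (8>4)).
N: dominated, since Y does at least as well everywhere (High: 8>4, Mid: 12>4, Low: 4>3).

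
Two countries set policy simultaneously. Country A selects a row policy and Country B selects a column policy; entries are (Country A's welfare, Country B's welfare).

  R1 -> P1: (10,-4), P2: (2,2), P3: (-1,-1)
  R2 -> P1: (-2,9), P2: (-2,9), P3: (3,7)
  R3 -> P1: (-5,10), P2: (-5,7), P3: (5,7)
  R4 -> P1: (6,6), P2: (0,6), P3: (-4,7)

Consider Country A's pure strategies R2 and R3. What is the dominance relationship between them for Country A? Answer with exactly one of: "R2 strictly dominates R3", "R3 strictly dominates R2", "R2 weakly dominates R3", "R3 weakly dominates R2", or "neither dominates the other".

neither dominates the other

R2's payoffs vs R3's, by Country B's action — P1: -2>-5, P2: -2>-5, P3: 3<5.
R2 does better at P1, P2 but worse at P3; neither strategy dominates the other.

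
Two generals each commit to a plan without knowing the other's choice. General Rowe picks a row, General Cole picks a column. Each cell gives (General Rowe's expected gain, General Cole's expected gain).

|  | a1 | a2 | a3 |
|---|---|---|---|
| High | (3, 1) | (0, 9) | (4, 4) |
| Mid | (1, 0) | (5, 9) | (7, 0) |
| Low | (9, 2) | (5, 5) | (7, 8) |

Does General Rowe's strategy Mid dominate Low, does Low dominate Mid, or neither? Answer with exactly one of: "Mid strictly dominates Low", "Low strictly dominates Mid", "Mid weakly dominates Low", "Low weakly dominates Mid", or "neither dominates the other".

Compare Mid to Low across each choice by General Cole: a1: 1<9, a2: 5=5, a3: 7=7.
Low is at least as good everywhere and strictly better somewhere (tied at a2, a3), so Low weakly dominates Mid.

Low weakly dominates Mid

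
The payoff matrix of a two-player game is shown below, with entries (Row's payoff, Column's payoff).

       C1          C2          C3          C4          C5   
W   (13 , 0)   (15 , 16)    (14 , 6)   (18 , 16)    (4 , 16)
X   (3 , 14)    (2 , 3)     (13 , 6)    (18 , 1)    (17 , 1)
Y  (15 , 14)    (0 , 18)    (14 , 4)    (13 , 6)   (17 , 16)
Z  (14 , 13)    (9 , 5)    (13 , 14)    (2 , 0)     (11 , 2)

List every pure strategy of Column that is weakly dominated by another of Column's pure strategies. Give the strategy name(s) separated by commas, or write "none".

C4, C5

C1: no other strategy beats it everywhere (C2 at X (14>3); C3 at X (14>6); C4 at X (14>1); C5 at X (14>1)).
C2: no other strategy beats it everywhere (C1 at W (16>0); C3 at W (16>6); C4 at X (3>1); C5 at X (3>1)).
C3 is not dominated — it holds its own against C1 at W (6>0); C2 at X (6>3); C4 at X (6>1); C5 at X (6>1).
C4 is weakly dominated by C2 (W: 16=16, X: 3>1, Y: 18>6, Z: 5>0).
C2 weakly dominates C5 — W: 16=16, X: 3>1, Y: 18>16, Z: 5>2.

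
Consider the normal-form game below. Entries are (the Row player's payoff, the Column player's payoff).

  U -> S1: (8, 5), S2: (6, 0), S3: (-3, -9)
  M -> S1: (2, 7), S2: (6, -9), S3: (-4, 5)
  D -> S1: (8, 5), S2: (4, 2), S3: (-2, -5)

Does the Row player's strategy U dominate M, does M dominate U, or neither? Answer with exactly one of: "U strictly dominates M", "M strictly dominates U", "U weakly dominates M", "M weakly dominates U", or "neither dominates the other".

U weakly dominates M

Compare U to M across every action of the Column player: S1: 8>2, S2: 6=6, S3: -3>-4.
U is at least as good everywhere and strictly better somewhere (tied only at S2), so U weakly but not strictly dominates M.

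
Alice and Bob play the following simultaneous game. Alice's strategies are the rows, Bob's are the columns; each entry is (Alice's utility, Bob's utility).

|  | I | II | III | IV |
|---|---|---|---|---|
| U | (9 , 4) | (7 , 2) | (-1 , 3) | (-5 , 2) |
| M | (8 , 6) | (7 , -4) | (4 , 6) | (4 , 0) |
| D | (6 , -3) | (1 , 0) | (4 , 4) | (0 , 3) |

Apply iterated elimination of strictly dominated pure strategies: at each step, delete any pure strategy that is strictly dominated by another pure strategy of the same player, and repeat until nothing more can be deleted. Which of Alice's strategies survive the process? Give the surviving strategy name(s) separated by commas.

For Bob, III strictly dominates II on the remaining rows (U: 3>2, M: 6>-4, D: 4>0); eliminate II.
Bob's strategy IV is strictly dominated by III (U: 3>2, M: 6>0, D: 4>3) and is removed.
Among the remaining strategies, none is strictly dominated by another pure strategy of the same player, so the elimination stops.
Surviving strategies — Alice: {U, M, D}; Bob: {I, III}.

U, M, D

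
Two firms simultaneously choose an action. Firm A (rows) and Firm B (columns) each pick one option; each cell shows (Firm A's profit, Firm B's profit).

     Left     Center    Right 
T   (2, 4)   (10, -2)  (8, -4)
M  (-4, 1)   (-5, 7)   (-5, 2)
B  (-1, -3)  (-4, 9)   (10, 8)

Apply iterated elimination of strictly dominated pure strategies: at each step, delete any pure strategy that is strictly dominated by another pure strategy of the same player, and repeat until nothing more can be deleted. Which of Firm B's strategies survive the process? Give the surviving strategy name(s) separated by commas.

Firm A's strategy M is strictly dominated by T (Left: 2>-4, Center: 10>-5, Right: 8>-5) and is removed.
Column Right is eliminated: Center beats it against every remaining row (T: -2>-4, B: 9>8).
For Firm A, T strictly dominates B on the remaining columns (Left: 2>-1, Center: 10>-4); eliminate B.
Firm B's strategy Center is strictly dominated by Left (T: 4>-2) and is removed.
Among the remaining strategies, none is strictly dominated by another pure strategy of the same player, so the elimination stops.
Surviving strategies — Firm A: {T}; Firm B: {Left}.

Left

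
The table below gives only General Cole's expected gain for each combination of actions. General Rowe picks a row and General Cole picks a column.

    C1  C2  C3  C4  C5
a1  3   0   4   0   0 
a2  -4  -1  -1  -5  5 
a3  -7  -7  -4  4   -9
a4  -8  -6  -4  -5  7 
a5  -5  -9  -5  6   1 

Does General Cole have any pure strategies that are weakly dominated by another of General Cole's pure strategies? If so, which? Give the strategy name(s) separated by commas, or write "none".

C1, C2

C1 is weakly dominated by C3 (a1: 4>3, a2: -1>-4, a3: -4>-7, a4: -4>-8, a5: -5=-5).
C2: dominated, since C3 does at least as well everywhere (a1: 4>0, a2: -1=-1, a3: -4>-7, a4: -4>-6, a5: -5>-9).
Nothing dominates C3: C1 at a1 (4>3); C2 at a1 (4>0); C4 at a1 (4>0); C5 at a1 (4>0).
C4 is not dominated — it holds its own against C1 at a3 (4>-7); C2 at a3 (4>-7); C3 at a3 (4>-4); C5 at a3 (4>-9).
C5 is not dominated — it holds its own against C1 at a2 (5>-4); C2 at a2 (5>-1); C3 at a2 (5>-1); C4 at a2 (5>-5).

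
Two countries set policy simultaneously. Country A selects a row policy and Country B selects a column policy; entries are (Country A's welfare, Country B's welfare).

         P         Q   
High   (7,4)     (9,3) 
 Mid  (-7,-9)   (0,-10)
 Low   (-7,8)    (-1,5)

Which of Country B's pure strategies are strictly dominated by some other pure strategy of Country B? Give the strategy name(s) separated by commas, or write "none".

Q

Nothing dominates P: Q at High (4>3).
Q: dominated, since P does at least as well everywhere (High: 4>3, Mid: -9>-10, Low: 8>5).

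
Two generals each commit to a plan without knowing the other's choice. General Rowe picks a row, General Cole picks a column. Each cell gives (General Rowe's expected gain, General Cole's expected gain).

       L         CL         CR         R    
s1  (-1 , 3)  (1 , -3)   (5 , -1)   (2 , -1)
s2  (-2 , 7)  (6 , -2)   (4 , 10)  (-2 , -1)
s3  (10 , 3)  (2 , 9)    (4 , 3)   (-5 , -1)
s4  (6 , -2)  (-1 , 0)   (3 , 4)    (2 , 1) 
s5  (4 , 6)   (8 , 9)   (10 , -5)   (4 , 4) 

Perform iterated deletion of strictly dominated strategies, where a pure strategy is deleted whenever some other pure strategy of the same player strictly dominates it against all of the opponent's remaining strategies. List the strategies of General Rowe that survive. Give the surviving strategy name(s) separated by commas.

For General Rowe, s5 strictly dominates s1 on the remaining columns (L: 4>-1, CL: 8>1, CR: 10>5, R: 4>2); eliminate s1.
Row s2 is eliminated: s5 beats it against every remaining column (L: 4>-2, CL: 8>6, CR: 10>4, R: 4>-2).
General Cole's strategy L is strictly dominated by CL (s3: 9>3, s4: 0>-2, s5: 9>6) and is removed.
Row s3 is eliminated: s5 beats it against every remaining column (CL: 8>2, CR: 10>4, R: 4>-5).
Row s4 is eliminated: s5 beats it against every remaining column (CL: 8>-1, CR: 10>3, R: 4>2).
General Cole's strategy CR is strictly dominated by CL (s5: 9>-5) and is removed.
General Cole's strategy R is strictly dominated by CL (s5: 9>4) and is removed.
Among the remaining strategies, none is strictly dominated by another pure strategy of the same player, so the elimination stops.
Surviving strategies — General Rowe: {s5}; General Cole: {CL}.

s5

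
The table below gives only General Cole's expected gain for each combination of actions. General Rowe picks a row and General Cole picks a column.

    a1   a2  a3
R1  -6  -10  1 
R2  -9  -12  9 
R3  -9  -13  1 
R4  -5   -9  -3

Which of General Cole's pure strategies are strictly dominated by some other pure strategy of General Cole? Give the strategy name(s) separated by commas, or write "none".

a3 strictly dominates a1 — R1: 1>-6, R2: 9>-9, R3: 1>-9, R4: -3>-5.
a2: dominated, since a1 does at least as well everywhere (R1: -6>-10, R2: -9>-12, R3: -9>-13, R4: -5>-9).
a3: no other strategy beats it everywhere (a1 at R1 (1>-6); a2 at R1 (1>-10)).

a1, a2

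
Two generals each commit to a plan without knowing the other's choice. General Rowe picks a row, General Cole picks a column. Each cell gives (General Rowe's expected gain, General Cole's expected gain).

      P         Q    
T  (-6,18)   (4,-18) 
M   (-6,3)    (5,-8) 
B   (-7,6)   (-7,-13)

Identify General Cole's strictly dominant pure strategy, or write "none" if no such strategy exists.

P vs Q: T: 18>-18, M: 3>-8, B: 6>-13.
P strictly beats every other strategy against every opponent action, so it is strictly dominant.

P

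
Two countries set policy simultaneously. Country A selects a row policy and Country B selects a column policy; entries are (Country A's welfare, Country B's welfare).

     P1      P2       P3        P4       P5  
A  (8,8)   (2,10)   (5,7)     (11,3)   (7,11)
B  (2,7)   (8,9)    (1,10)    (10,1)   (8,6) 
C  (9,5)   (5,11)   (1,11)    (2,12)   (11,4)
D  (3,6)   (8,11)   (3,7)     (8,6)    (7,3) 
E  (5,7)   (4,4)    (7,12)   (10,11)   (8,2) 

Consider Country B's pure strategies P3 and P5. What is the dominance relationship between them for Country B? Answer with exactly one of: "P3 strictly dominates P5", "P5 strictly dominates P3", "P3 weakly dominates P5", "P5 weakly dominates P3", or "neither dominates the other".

Compare P3 to P5 across every action of Country A: A: 7<11, B: 10>6, C: 11>4, D: 7>3, E: 12>2.
P3 does better at B, C, D, E but worse at A; neither strategy dominates the other.

neither dominates the other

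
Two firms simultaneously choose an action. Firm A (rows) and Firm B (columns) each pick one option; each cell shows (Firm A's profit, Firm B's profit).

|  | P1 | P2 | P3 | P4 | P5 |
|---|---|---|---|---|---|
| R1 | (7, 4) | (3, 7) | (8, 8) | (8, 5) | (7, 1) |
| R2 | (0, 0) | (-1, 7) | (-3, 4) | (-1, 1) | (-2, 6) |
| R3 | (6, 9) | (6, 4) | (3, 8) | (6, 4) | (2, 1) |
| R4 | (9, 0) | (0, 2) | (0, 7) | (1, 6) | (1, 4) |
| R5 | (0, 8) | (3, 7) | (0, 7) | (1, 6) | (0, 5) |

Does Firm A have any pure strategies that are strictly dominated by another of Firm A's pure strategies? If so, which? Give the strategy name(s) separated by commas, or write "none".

Nothing dominates R1: R2 at P1 (7>0); R3 at P1 (7>6); R4 at P2 (3>0); R5 at P1 (7>0).
R2 is strictly dominated by R1 (P1: 7>0, P2: 3>-1, P3: 8>-3, P4: 8>-1, P5: 7>-2).
Nothing dominates R3: R1 at P2 (6>3); R2 at P1 (6>0); R4 at P2 (6>0); R5 at P1 (6>0).
Nothing dominates R4: R1 at P1 (9>7); R2 at P1 (9>0); R3 at P1 (9>6); R5 at P1 (9>0).
R5: dominated, since R3 does at least as well everywhere (P1: 6>0, P2: 6>3, P3: 3>0, P4: 6>1, P5: 2>0).

R2, R5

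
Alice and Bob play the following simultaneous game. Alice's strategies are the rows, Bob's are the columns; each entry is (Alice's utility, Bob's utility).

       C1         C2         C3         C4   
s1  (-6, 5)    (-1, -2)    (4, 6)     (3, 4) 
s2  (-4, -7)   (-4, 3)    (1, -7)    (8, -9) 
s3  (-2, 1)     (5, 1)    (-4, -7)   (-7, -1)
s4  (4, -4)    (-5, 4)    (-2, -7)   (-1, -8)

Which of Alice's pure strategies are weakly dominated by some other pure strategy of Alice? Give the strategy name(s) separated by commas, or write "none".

s1: no other strategy beats it everywhere (s2 at C2 (-1>-4); s3 at C3 (4>-4); s4 at C2 (-1>-5)).
s2 is not dominated — it holds its own against s1 at C1 (-4>-6); s3 at C3 (1>-4); s4 at C2 (-4>-5).
s3 is not dominated — it holds its own against s1 at C1 (-2>-6); s2 at C1 (-2>-4); s4 at C2 (5>-5).
Nothing dominates s4: s1 at C1 (4>-6); s2 at C1 (4>-4); s3 at C1 (4>-2).

none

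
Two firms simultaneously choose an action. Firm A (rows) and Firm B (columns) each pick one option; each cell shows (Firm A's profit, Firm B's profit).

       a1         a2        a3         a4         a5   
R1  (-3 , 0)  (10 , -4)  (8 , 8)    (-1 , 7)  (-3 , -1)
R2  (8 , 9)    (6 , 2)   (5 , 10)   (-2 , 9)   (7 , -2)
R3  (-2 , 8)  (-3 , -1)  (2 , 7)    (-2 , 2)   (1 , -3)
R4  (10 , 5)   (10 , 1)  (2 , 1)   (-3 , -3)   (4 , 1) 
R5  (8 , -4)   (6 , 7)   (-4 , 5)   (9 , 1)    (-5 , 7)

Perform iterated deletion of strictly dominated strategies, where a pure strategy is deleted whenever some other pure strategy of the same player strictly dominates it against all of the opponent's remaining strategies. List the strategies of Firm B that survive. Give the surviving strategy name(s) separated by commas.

Firm B's strategy a4 is strictly dominated by a3 (R1: 8>7, R2: 10>9, R3: 7>2, R4: 1>-3, R5: 5>1) and is removed.
Row R3 is eliminated: R2 beats it against every remaining column (a1: 8>-2, a2: 6>-3, a3: 5>2, a5: 7>1).
Row R5 is eliminated: R4 beats it against every remaining column (a1: 10>8, a2: 10>6, a3: 2>-4, a5: 4>-5).
Column a2 is eliminated: a1 beats it against every remaining row (R1: 0>-4, R2: 9>2, R4: 5>1).
Column a5 is eliminated: a1 beats it against every remaining row (R1: 0>-1, R2: 9>-2, R4: 5>1).
Among the remaining strategies, none is strictly dominated by another pure strategy of the same player, so the elimination stops.
Surviving strategies — Firm A: {R1, R2, R4}; Firm B: {a1, a3}.

a1, a3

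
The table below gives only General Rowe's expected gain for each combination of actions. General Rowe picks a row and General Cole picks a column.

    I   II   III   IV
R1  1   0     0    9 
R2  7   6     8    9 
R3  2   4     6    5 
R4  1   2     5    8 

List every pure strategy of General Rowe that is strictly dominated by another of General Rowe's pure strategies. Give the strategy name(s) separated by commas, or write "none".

R3, R4

R1: no other strategy beats it everywhere (R2 at IV (9=9); R3 at IV (9>5); R4 at I (1=1)).
R2 is not dominated — it holds its own against R1 at I (7>1); R3 at I (7>2); R4 at I (7>1).
R2 strictly dominates R3 — I: 7>2, II: 6>4, III: 8>6, IV: 9>5.
R2 strictly dominates R4 — I: 7>1, II: 6>2, III: 8>5, IV: 9>8.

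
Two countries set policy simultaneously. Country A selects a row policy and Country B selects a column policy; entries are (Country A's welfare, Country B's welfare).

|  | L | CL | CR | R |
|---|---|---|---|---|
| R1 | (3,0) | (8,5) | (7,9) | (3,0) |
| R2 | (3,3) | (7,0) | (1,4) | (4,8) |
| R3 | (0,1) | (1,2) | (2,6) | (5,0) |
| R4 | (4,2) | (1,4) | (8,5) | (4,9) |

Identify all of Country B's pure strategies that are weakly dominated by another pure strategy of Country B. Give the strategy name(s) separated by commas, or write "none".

L is weakly dominated by CR (R1: 9>0, R2: 4>3, R3: 6>1, R4: 5>2).
CR weakly dominates CL — R1: 9>5, R2: 4>0, R3: 6>2, R4: 5>4.
CR: no other strategy beats it everywhere (L at R1 (9>0); CL at R1 (9>5); R at R1 (9>0)).
R is not dominated — it holds its own against L at R2 (8>3); CL at R2 (8>0); CR at R2 (8>4).

L, CL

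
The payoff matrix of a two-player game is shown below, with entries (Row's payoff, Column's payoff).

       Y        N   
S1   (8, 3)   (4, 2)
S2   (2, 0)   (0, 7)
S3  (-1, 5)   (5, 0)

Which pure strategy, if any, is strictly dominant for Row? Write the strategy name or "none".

S1 fails to dominate S3 at N (4<5).
S2 fails to dominate S1 at Y (2<8).
S3 fails to dominate S1 at Y (-1<8).
No single strategy dominates all the others.

none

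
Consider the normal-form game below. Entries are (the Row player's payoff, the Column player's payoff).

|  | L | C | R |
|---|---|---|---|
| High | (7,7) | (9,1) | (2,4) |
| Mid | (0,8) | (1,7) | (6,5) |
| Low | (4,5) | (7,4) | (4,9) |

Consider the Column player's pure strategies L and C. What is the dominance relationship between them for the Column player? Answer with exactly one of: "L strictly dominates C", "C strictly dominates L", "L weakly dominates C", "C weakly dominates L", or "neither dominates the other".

L's payoffs vs C's, by the Row player's action — High: 7>1, Mid: 8>7, Low: 5>4.
Every comparison favours L, so L strictly dominates C.

L strictly dominates C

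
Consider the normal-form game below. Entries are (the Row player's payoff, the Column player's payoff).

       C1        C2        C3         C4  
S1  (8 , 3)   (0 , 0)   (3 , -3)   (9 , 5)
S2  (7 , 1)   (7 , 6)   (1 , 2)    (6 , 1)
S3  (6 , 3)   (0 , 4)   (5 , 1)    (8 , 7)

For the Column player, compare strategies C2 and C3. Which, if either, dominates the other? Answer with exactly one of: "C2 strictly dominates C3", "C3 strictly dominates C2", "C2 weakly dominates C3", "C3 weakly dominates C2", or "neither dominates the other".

C2's payoffs vs C3's, by the Row player's action — S1: 0>-3, S2: 6>2, S3: 4>1.
C2 gives a strictly higher payoff against each choice by the Row player, so C2 strictly dominates C3.

C2 strictly dominates C3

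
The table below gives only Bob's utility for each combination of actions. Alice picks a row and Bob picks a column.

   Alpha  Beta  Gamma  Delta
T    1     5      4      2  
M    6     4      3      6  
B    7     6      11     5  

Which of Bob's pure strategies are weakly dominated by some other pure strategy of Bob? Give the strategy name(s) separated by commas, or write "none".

none

Nothing dominates Alpha: Beta at M (6>4); Gamma at M (6>3); Delta at B (7>5).
Nothing dominates Beta: Alpha at T (5>1); Gamma at T (5>4); Delta at T (5>2).
Gamma: no other strategy beats it everywhere (Alpha at T (4>1); Beta at B (11>6); Delta at T (4>2)).
Nothing dominates Delta: Alpha at T (2>1); Beta at M (6>4); Gamma at M (6>3).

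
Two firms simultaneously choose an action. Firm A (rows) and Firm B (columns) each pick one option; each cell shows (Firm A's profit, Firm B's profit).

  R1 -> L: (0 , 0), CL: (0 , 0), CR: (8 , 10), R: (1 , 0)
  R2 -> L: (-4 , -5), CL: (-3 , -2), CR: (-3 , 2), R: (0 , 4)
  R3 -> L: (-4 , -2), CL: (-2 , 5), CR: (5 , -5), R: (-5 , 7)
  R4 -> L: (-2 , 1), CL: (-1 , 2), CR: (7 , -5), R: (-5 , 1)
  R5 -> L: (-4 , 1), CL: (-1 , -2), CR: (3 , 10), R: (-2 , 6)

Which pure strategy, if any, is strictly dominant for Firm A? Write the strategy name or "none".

R1 vs R2: L: 0>-4, CL: 0>-3, CR: 8>-3, R: 1>0.
R1 vs R3: L: 0>-4, CL: 0>-2, CR: 8>5, R: 1>-5.
R1 vs R4: L: 0>-2, CL: 0>-1, CR: 8>7, R: 1>-5.
R1 vs R5: L: 0>-4, CL: 0>-1, CR: 8>3, R: 1>-2.
R1 strictly beats every other strategy against every opponent action, so it is strictly dominant.

R1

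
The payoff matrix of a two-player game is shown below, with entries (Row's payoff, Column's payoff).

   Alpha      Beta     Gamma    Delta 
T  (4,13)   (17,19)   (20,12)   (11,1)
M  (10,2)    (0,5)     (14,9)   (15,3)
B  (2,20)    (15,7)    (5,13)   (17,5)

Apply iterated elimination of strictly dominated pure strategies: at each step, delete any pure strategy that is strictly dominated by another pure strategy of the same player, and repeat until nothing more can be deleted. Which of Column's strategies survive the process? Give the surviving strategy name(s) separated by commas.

Beta

Column's strategy Delta is strictly dominated by Beta (T: 19>1, M: 5>3, B: 7>5) and is removed.
Row B is eliminated: T beats it against every remaining column (Alpha: 4>2, Beta: 17>15, Gamma: 20>5).
For Column, Beta strictly dominates Alpha on the remaining rows (T: 19>13, M: 5>2); eliminate Alpha.
Row M is eliminated: T beats it against every remaining column (Beta: 17>0, Gamma: 20>14).
Column's strategy Gamma is strictly dominated by Beta (T: 19>12) and is removed.
Among the remaining strategies, none is strictly dominated by another pure strategy of the same player, so the elimination stops.
Surviving strategies — Row: {T}; Column: {Beta}.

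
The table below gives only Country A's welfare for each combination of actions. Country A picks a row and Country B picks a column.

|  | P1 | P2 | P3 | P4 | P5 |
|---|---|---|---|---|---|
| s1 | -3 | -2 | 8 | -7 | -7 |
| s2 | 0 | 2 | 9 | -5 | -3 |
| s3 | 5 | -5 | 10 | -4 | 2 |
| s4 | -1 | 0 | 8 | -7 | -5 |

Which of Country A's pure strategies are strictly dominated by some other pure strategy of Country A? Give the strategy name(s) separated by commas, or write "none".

s1, s4

s1: dominated, since s2 does at least as well everywhere (P1: 0>-3, P2: 2>-2, P3: 9>8, P4: -5>-7, P5: -3>-7).
Nothing dominates s2: s1 at P1 (0>-3); s3 at P2 (2>-5); s4 at P1 (0>-1).
s3: no other strategy beats it everywhere (s1 at P1 (5>-3); s2 at P1 (5>0); s4 at P1 (5>-1)).
s4 is strictly dominated by s2 (P1: 0>-1, P2: 2>0, P3: 9>8, P4: -5>-7, P5: -3>-5).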